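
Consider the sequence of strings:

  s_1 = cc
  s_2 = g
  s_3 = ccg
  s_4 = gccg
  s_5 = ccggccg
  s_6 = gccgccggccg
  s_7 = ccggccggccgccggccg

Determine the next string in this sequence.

Each term (from the third on) is the two preceding terms concatenated in order: term 3 = cc·g = ccg.
So term 8 is gccgccggccg·ccggccggccgccggccg.

gccgccggccgccggccggccgccggccg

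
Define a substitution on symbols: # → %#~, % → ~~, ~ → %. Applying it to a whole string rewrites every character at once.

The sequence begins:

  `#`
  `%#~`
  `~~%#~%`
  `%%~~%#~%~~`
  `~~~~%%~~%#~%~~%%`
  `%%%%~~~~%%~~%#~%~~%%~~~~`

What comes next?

Replace each of the 24 characters of %%%%~~~~%%~~%#~%~~%%~~~~ in place — ~~ ~~ ~~ ~~ % % % % ~~ ~~ % % ~~ %#~ % ~~ % % ~~ ~~ % % % % — and concatenate.

~~~~~~~~%%%%~~~~%%~~%#~%~~%%~~~~%%%%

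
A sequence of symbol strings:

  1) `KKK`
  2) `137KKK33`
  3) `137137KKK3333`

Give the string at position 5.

137137137137KKK33333333

Each term wraps the previous one in 137 on the left and 33 on the right.
From 137137KKK3333, 2 further steps: 137137KKK3333 → 137137137KKK333333 → (answer).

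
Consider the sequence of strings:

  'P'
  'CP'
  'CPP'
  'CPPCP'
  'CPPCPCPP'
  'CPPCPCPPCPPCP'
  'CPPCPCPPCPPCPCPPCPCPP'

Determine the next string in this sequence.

Each term (from the third on) is the previous term followed by the one before it: term 3 = CP·P = CPP.
Continuing: CPPCPCPPCPPCPCPPCPCPP · CPPCPCPPCPPCP gives term 8.

CPPCPCPPCPPCPCPPCPCPPCPPCPCPPCPPCP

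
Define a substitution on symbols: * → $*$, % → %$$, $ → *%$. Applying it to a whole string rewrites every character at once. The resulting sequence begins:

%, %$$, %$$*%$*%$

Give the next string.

%$$*%$*%$$*$%$$*%$$*$%$$*%$

Expanding %$$*%$*%$: %→%$$, $→*%$, $→*%$, *→$*$, %→%$$, $→*%$, *→$*$, %→%$$, $→*%$. Concatenated: %$$ *%$ *%$ $*$ %$$ *%$ $*$ %$$ *%$.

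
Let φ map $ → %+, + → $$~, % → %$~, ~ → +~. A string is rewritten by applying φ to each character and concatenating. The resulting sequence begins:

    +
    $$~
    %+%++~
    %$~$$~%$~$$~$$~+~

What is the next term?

Replace each of the 17 characters of %$~$$~%$~$$~$$~+~ in place — %$~ %+ +~ %+ %+ +~ %$~ %+ +~ %+ %+ +~ %+ %+ +~ $$~ +~ — and concatenate.

%$~%++~%+%++~%$~%++~%+%++~%+%++~$$~+~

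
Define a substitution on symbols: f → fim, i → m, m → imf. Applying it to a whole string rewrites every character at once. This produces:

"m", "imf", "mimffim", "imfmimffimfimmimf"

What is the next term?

φ(imfmimffimfimmimf) expands symbol-by-symbol to m imf fim imf m imf fim fim m imf fim m imf imf m imf fim; joining the 17 pieces gives the next term.

mimffimimfmimffimfimmimffimmimfimfmimffim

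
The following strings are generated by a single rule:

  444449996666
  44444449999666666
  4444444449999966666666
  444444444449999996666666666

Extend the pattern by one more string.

The n-th term is 2n+1 4's then n+1 9's then 2n 6's, where the shown terms are n = 2, 3, 4, 5.
For the next term, n = 6, so the run lengths are 13, 7, 12.

44444444444449999999666666666666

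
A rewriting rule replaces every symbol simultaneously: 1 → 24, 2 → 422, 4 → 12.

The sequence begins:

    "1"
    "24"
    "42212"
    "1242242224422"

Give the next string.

2442212422422124224224221212422422

φ(1242242224422) expands symbol-by-symbol to 24 422 12 422 422 12 422 422 422 12 12 422 422; joining the 13 pieces gives the next term.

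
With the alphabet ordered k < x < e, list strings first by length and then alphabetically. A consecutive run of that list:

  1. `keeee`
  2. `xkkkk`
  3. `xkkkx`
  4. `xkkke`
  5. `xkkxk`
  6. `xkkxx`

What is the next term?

xkkxe

Find the rightmost character of xkkxx below e, bump it to the next letter, and reset everything to its right to k.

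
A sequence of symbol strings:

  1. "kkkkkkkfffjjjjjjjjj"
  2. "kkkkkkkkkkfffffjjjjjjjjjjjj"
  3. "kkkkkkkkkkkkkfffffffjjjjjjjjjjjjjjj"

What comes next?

kkkkkkkkkkkkkkkkfffffffffjjjjjjjjjjjjjjjjjj

Reading off run lengths: k runs 7, 10, 13; f runs 3, 5, 7; j runs 9, 12, 15 — each is linear in n, where the shown terms are n = 2, 3, 4.
At n = 5 the blocks have lengths 16, 9, 18.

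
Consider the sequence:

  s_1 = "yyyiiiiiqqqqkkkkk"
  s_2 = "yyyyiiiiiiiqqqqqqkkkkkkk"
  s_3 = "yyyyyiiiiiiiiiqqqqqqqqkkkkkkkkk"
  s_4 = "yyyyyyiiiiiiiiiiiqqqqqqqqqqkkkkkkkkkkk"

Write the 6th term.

yyyyyyyyiiiiiiiiiiiiiiiqqqqqqqqqqqqqqkkkkkkkkkkkkkkk

Term n consists of n y's, followed by 2n-1 i's, followed by 2n-2 q's, followed by 2n-1 k's, where the shown terms are n = 3, 4, 5, 6.
Setting n = 8 gives 8, 15, 14, 15 characters in each block.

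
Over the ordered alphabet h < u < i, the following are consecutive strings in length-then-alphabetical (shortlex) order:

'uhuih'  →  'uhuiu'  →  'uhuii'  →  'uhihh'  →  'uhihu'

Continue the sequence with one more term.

uhihi

Treat uhihu as a base-3 numeral over the given alphabet and add one, carrying through any trailing i's.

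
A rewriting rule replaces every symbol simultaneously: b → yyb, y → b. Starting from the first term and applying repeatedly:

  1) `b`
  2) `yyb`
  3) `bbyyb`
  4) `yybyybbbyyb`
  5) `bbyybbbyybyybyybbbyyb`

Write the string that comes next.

yybyybbbyybyybyybbbyybbbyybbbyybyybyybbbyyb

Replace each of the 21 characters of bbyybbbyybyybyybbbyyb in place — yyb yyb b b yyb yyb yyb b b yyb b b yyb b b yyb yyb yyb b b yyb — and concatenate.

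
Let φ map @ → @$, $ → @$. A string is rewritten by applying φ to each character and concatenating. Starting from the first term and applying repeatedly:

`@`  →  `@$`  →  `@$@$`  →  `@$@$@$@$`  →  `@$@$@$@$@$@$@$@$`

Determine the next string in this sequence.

φ(@$@$@$@$@$@$@$@$) expands symbol-by-symbol to @$ @$ @$ @$ @$ @$ @$ @$ @$ @$ @$ @$ @$ @$ @$ @$; joining the 16 pieces gives the next term.

@$@$@$@$@$@$@$@$@$@$@$@$@$@$@$@$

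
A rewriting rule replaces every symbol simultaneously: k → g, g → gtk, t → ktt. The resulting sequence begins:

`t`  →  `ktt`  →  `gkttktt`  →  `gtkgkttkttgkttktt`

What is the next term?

gtkkttggtkgkttkttgkttkttgtkgkttkttgkttktt

Applying the rule to each of the 17 symbols of gtkgkttkttgkttktt gives the pieces gtk ktt g gtk g ktt ktt g ktt ktt gtk g ktt ktt g ktt ktt, which concatenate to the answer.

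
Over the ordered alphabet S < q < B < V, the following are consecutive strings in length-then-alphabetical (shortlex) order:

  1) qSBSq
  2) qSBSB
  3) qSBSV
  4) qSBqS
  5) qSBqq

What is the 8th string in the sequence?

Continuing the enumeration 3 steps past qSBqq: qSBqq → qSBqB → qSBqV → (answer).

qSBBS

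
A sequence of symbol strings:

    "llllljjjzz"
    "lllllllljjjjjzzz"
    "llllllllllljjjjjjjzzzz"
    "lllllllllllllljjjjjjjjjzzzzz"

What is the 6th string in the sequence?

lllllllllllllllllllljjjjjjjjjjjjjzzzzzzz

The n-th term is 3n+2 l's then 2n+1 j's then n+1 z's (n = 1, 2, …).
Setting n = 6 gives 20, 13, 7 characters in each block.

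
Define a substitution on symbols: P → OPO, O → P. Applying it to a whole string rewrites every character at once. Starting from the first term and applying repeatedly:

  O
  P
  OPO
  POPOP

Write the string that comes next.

Expanding POPOP: P→OPO, O→P, P→OPO, O→P, P→OPO. Concatenated: OPO P OPO P OPO.

OPOPOPOPOPO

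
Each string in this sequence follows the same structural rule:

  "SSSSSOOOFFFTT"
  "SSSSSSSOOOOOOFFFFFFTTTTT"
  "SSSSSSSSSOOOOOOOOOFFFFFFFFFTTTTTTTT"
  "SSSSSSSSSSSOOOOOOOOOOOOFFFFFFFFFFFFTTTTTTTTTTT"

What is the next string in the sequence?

The n-th term is 2n+3 S's then 3n O's then 3n F's then 3n-1 T's (n = 1, 2, …).
Setting n = 5 gives 13, 15, 15, 14 characters in each block.

SSSSSSSSSSSSSOOOOOOOOOOOOOOOFFFFFFFFFFFFFFFTTTTTTTTTTTTTT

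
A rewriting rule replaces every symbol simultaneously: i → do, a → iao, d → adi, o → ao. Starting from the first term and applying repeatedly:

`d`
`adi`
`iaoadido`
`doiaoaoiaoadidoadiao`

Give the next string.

adiaodoiaoaoiaoaodoiaoaoiaoadidoadiaoiaoadidoiaoao

φ(doiaoaoiaoadidoadiao) expands symbol-by-symbol to adi ao do iao ao iao ao do iao ao iao adi do adi ao iao adi do iao ao; joining the 20 pieces gives the next term.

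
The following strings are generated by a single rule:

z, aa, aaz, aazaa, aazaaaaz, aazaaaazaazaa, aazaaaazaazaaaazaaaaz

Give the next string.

aazaaaazaazaaaazaaaazaazaaaazaazaa

This is a Fibonacci-style word recurrence s(k) = s(k−1)·s(k−2): e.g. aa·z = aaz.
So term 8 is aazaaaazaazaaaazaaaaz·aazaaaazaazaa.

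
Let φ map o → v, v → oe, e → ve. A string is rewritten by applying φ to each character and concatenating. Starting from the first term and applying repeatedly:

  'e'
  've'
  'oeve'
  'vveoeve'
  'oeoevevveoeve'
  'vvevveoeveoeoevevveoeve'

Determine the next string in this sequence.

oeoeveoeoevevveoevevvevveoeveoeoevevveoeve

Replace each of the 23 characters of vvevveoeveoeoevevveoeve in place — oe oe ve oe oe ve v ve oe ve v ve v ve oe ve oe oe ve v ve oe ve — and concatenate.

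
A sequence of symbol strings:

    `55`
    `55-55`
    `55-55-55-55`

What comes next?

55-55-55-55-55-55-55-55

Every step duplicates the string with '-' between the halves.
So the next term is two copies of 55-55-55-55 with '-' between the halves.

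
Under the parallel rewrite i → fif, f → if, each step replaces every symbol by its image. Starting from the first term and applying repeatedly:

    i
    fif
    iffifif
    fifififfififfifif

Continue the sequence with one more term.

Rewriting the 17 symbols of fifififfififfifif one by one yields if fif if fif if fif if if fif if fif if if fif if fif if; concatenated:

iffififfififfifififfififfifififfififfifif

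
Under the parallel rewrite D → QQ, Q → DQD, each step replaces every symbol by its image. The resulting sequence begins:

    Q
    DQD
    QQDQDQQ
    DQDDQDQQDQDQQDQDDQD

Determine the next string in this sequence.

Rewriting the 19 symbols of DQDDQDQQDQDQQDQDDQD one by one yields QQ DQD QQ QQ DQD QQ DQD DQD QQ DQD QQ DQD DQD QQ DQD QQ QQ DQD QQ; concatenated:

QQDQDQQQQDQDQQDQDDQDQQDQDQQDQDDQDQQDQDQQQQDQDQQ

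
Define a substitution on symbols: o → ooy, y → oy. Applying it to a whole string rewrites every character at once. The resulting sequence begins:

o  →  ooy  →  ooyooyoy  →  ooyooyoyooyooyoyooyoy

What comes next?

ooyooyoyooyooyoyooyoyooyooyoyooyooyoyooyoyooyooyoyooyoy

Applying the rule to each of the 21 symbols of ooyooyoyooyooyoyooyoy gives the pieces ooy ooy oy ooy ooy oy ooy oy ooy ooy oy ooy ooy oy ooy oy ooy ooy oy ooy oy, which concatenate to the answer.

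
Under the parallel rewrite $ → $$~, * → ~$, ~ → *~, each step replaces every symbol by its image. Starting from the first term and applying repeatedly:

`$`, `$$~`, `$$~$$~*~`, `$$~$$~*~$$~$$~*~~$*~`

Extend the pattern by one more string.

Rewriting the 20 symbols of $$~$$~*~$$~$$~*~~$*~ one by one yields $$~ $$~ *~ $$~ $$~ *~ ~$ *~ $$~ $$~ *~ $$~ $$~ *~ ~$ *~ *~ $$~ ~$ *~; concatenated:

$$~$$~*~$$~$$~*~~$*~$$~$$~*~$$~$$~*~~$*~*~$$~~$*~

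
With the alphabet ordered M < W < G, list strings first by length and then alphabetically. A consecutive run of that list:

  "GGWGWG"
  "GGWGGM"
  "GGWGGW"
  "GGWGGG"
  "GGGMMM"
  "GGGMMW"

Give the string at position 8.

Stepping forward 2 times from GGGMMW: GGGMMW → GGGMMG, then the target.

GGGMWM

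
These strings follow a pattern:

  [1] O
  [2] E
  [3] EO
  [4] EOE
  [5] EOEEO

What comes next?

EOEEOEOE

This is a Fibonacci-style word recurrence s(k) = s(k−1)·s(k−2): e.g. E·O = EO.
The next term joins EOEEO and EOE.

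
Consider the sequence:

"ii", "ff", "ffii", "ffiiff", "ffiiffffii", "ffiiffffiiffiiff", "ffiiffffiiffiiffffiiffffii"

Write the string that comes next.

ffiiffffiiffiiffffiiffffiiffiiffffiiffiiff

Each term (from the third on) is the previous term followed by the one before it: term 3 = ff·ii = ffii.
Continuing: ffiiffffiiffiiffffiiffffii · ffiiffffiiffiiff gives term 8.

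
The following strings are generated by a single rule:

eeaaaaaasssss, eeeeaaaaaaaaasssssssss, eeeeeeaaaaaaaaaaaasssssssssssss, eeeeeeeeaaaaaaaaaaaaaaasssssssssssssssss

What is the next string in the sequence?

eeeeeeeeeeaaaaaaaaaaaaaaaaaasssssssssssssssssssss

The n-th term is 2n e's then 3n+3 a's then 4n+1 s's (n = 1, 2, …).
For the next term, n = 5, so the run lengths are 10, 18, 21.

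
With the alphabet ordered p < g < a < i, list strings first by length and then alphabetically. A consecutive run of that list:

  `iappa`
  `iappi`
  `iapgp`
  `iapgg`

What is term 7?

Continuing the enumeration 3 steps past iapgg: iapgg → iapga → iapgi → (answer).

iapap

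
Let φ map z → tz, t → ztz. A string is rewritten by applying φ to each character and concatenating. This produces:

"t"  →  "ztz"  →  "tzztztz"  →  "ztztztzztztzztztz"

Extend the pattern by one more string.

tzztztzztztzztztztzztztzztztztzztztzztztz

Applying the rule to each of the 17 symbols of ztztztzztztzztztz gives the pieces tz ztz tz ztz tz ztz tz tz ztz tz ztz tz tz ztz tz ztz tz, which concatenate to the answer.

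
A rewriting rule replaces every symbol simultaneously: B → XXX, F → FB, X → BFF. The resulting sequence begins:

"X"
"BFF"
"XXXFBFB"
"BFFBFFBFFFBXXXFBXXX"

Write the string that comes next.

φ(BFFBFFBFFFBXXXFBXXX) expands symbol-by-symbol to XXX FB FB XXX FB FB XXX FB FB FB XXX BFF BFF BFF FB XXX BFF BFF BFF; joining the 19 pieces gives the next term.

XXXFBFBXXXFBFBXXXFBFBFBXXXBFFBFFBFFFBXXXBFFBFFBFF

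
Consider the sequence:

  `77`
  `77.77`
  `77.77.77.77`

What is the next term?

s(k+1) = s(k)·.·s(k) — each term doubles the last with '.' between the halves.
Doubling 77.77.77.77 with '.' between the halves:

77.77.77.77.77.77.77.77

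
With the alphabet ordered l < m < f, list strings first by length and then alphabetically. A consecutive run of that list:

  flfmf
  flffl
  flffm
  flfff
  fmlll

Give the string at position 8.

fmlml

Continuing the enumeration 3 steps past fmlll: fmlll → fmllm → fmllf → (answer).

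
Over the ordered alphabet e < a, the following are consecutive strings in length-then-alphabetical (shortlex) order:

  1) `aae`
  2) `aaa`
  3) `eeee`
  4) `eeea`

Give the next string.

Find the rightmost character of eeea below a, bump it to the next letter, and reset everything to its right to e.

eeae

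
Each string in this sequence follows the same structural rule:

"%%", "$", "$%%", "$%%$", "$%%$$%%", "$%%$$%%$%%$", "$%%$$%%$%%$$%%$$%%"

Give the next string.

$%%$$%%$%%$$%%$$%%$%%$$%%$%%$

From term 3 onward, concatenate the last term with the second-to-last: $·%% = $%%, $%%·$ = $%%$, …
Continuing: $%%$$%%$%%$$%%$$%% · $%%$$%%$%%$ gives term 8.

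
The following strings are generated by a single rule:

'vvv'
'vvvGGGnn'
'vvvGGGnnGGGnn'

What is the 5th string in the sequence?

vvvGGGnnGGGnnGGGnnGGGnn

The strings grow by a fixed suffix GGGnn each time.
From vvvGGGnnGGGnn, 2 further steps: vvvGGGnnGGGnn → vvvGGGnnGGGnnGGGnn → (answer).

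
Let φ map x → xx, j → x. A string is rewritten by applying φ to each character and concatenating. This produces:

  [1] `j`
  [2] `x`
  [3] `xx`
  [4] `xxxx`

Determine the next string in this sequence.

Rewriting each symbol of xxxx: x→xx, x→xx, x→xx, x→xx, which concatenates to xx xx xx xx.

xxxxxxxx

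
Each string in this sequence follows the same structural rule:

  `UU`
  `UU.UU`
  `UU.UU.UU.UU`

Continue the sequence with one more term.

s(k+1) = s(k)·.·s(k) — each term doubles the last with '.' between the halves.
One more doubling of UU.UU.UU.UU gives the answer.

UU.UU.UU.UU.UU.UU.UU.UU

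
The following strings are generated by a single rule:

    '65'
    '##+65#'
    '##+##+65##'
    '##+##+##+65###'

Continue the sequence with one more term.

Each term wraps the previous one in ##+ on the left and # on the right.
So the next term is ##+·##+##+##+65###·#.

##+##+##+##+65####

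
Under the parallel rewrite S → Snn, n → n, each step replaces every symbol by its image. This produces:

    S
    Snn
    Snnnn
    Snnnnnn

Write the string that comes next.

Rewriting each symbol of Snnnnnn: S→Snn, n→n, n→n, n→n, n→n, n→n, n→n, which concatenates to Snn n n n n n n.

Snnnnnnnn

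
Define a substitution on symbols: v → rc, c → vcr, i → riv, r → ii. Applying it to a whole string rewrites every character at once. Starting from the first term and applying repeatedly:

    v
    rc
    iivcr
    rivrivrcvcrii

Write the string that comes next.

iirivrciirivrciivcrrcvcriirivriv

φ(rivrivrcvcrii) expands symbol-by-symbol to ii riv rc ii riv rc ii vcr rc vcr ii riv riv; joining the 13 pieces gives the next term.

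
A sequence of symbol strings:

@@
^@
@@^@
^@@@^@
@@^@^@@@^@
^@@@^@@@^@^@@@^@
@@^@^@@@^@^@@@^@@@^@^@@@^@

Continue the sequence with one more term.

Each term (from the third on) is the two preceding terms concatenated in order: term 3 = @@·^@ = @@^@.
The next term joins ^@@@^@@@^@^@@@^@ and @@^@^@@@^@^@@@^@@@^@^@@@^@.

^@@@^@@@^@^@@@^@@@^@^@@@^@^@@@^@@@^@^@@@^@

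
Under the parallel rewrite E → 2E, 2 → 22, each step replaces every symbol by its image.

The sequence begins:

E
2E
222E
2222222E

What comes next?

Rewriting each symbol of 2222222E: 2→22, 2→22, 2→22, 2→22, 2→22, 2→22, 2→22, E→2E, which concatenates to 22 22 22 22 22 22 22 2E.

222222222222222E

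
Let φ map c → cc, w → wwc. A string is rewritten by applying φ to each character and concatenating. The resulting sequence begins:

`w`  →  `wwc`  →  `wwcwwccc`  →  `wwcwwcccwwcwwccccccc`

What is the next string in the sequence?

Rewriting the 20 symbols of wwcwwcccwwcwwccccccc one by one yields wwc wwc cc wwc wwc cc cc cc wwc wwc cc wwc wwc cc cc cc cc cc cc cc; concatenated:

wwcwwcccwwcwwcccccccwwcwwcccwwcwwccccccccccccccc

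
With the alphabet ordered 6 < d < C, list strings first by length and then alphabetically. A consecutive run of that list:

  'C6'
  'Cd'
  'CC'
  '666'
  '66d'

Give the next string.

Find the rightmost character of 66d below C, bump it to the next letter, and reset everything to its right to 6.

66C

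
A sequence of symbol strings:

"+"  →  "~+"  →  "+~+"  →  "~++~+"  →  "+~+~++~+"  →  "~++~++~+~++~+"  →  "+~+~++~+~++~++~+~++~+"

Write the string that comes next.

~++~++~+~++~++~+~++~+~++~++~+~++~+

From term 3 onward, concatenate the second-to-last term with the last: +·~+ = +~+, ~+·+~+ = ~++~+, …
So term 8 is ~++~++~+~++~+·+~+~++~+~++~++~+~++~+.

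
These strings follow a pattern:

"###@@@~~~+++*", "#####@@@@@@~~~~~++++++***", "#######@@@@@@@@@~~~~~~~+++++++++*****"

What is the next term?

Term n consists of 2n+1 #'s, followed by 3n @'s, followed by 2n+1 ~'s, followed by 3n +'s, followed by 2n-1 *'s (n = 1, 2, …).
Setting n = 4 gives 9, 12, 9, 12, 7 characters in each block.

#########@@@@@@@@@@@@~~~~~~~~~++++++++++++*******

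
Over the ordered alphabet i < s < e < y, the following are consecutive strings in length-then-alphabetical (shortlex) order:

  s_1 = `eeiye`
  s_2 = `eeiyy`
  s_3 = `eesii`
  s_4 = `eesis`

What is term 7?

Stepping forward 3 times from eesis: eesis → eesie → eesiy, then the target.

eessi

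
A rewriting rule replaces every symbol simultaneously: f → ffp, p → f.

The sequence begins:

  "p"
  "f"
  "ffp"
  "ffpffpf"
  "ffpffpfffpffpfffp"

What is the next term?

ffpffpfffpffpfffpffpffpfffpffpfffpffpffpf

Replace each of the 17 characters of ffpffpfffpffpfffp in place — ffp ffp f ffp ffp f ffp ffp ffp f ffp ffp f ffp ffp ffp f — and concatenate.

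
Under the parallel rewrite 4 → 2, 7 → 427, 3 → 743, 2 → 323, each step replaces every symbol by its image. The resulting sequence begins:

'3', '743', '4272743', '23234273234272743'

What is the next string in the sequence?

Replace each of the 17 characters of 23234273234272743 in place — 323 743 323 743 2 323 427 743 323 743 2 323 427 323 427 2 743 — and concatenate.

323743323743232342774332374323234273234272743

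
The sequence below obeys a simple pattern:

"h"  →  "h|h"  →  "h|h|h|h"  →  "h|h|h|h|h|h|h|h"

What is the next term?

Each string is two copies of the previous one joined by '|'.
One more doubling of h|h|h|h|h|h|h|h gives the answer.

h|h|h|h|h|h|h|h|h|h|h|h|h|h|h|h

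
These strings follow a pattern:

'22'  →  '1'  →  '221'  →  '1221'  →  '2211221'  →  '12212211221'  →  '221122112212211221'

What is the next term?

12212211221221122112212211221

From term 3 onward, concatenate the second-to-last term with the last: 22·1 = 221, 1·221 = 1221, …
Continuing: 12212211221 · 221122112212211221 gives term 8.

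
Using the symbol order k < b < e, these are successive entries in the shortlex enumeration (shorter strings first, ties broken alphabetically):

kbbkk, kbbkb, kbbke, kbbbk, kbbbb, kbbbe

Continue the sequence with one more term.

Find the rightmost character of kbbbe below e, bump it to the next letter, and reset everything to its right to k.

kbbek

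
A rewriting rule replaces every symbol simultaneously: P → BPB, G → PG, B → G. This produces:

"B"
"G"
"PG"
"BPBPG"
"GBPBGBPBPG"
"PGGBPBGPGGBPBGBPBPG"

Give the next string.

BPBPGPGGBPBGPGBPBPGPGGBPBGPGGBPBGBPBPG

Applying the rule to each of the 19 symbols of PGGBPBGPGGBPBGBPBPG gives the pieces BPB PG PG G BPB G PG BPB PG PG G BPB G PG G BPB G BPB PG, which concatenate to the answer.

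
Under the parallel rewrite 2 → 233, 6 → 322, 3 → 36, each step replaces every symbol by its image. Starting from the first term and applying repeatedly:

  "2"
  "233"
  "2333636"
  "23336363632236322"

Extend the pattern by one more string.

Applying the rule to each of the 17 symbols of 23336363632236322 gives the pieces 233 36 36 36 322 36 322 36 322 36 233 233 36 322 36 233 233, which concatenate to the answer.

2333636363223632236322362332333632236233233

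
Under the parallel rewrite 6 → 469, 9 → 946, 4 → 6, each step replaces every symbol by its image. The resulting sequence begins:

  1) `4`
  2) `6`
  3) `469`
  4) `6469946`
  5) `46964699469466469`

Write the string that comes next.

Rewriting the 17 symbols of 46964699469466469 one by one yields 6 469 946 469 6 469 946 946 6 469 946 6 469 469 6 469 946; concatenated:

64699464696469946946646994664694696469946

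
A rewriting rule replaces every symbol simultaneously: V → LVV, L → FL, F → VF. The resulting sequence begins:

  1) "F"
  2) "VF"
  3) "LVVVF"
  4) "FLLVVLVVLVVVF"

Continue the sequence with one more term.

Replace each of the 13 characters of FLLVVLVVLVVVF in place — VF FL FL LVV LVV FL LVV LVV FL LVV LVV LVV VF — and concatenate.

VFFLFLLVVLVVFLLVVLVVFLLVVLVVLVVVF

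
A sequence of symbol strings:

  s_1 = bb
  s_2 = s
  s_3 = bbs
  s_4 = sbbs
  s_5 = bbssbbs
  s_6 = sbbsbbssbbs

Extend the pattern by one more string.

bbssbbssbbsbbssbbs

From term 3 onward, concatenate the second-to-last term with the last: bb·s = bbs, s·bbs = sbbs, …
So term 7 is bbssbbs·sbbsbbssbbs.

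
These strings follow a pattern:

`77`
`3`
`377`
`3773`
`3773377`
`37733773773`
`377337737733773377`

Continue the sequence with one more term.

37733773773377337737733773773

From term 3 onward, concatenate the last term with the second-to-last: 3·77 = 377, 377·3 = 3773, …
So term 8 is 377337737733773377·37733773773.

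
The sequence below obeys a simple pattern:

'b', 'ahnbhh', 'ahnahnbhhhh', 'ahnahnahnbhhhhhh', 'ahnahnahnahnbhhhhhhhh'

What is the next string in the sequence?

ahnahnahnahnahnbhhhhhhhhhh

s(k+1) = ahn·s(k)·hh, so each term gains ahn as a prefix and hh as a suffix.
One more step from ahnahnahnahnbhhhhhhhh gives the answer.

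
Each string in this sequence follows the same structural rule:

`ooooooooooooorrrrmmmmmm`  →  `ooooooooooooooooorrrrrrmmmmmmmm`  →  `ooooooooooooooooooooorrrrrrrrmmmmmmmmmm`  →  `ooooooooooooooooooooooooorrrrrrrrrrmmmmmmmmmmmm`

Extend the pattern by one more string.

ooooooooooooooooooooooooooooorrrrrrrrrrrrmmmmmmmmmmmmmm

Each string has the form o^{4n+1} r^{2n-2} m^{2n}, where the shown terms are n = 3, 4, 5, 6.
At n = 7 the blocks have lengths 29, 12, 14.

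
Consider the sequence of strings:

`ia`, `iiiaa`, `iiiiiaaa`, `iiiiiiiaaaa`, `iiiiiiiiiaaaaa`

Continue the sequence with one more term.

iiiiiiiiiiiaaaaaa

Term n consists of 2n-1 i's, followed by n a's (n = 1, 2, …).
For the next term, n = 6, so the run lengths are 11, 6.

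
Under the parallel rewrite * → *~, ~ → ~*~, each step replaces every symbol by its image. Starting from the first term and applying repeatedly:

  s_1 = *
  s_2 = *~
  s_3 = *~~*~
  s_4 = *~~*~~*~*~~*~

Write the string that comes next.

φ(*~~*~~*~*~~*~) expands symbol-by-symbol to *~ ~*~ ~*~ *~ ~*~ ~*~ *~ ~*~ *~ ~*~ ~*~ *~ ~*~; joining the 13 pieces gives the next term.

*~~*~~*~*~~*~~*~*~~*~*~~*~~*~*~~*~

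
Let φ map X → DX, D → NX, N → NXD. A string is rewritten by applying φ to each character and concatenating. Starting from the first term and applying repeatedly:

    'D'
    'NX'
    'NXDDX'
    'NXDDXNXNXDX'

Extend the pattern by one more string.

NXDDXNXNXDXNXDDXNXDDXNXDX

Rewriting each symbol of NXDDXNXNXDX: N→NXD, X→DX, D→NX, D→NX, X→DX, N→NXD, X→DX, N→NXD, X→DX, D→NX, X→DX, which concatenates to NXD DX NX NX DX NXD DX NXD DX NX DX.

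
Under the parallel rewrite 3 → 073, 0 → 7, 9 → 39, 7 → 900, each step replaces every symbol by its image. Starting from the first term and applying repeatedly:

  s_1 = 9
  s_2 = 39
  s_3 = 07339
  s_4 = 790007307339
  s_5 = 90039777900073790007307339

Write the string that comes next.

3977073399009009003977790007390039777900073790007307339

Replace each of the 26 characters of 90039777900073790007307339 in place — 39 7 7 073 39 900 900 900 39 7 7 7 900 073 900 39 7 7 7 900 073 7 900 073 073 39 — and concatenate.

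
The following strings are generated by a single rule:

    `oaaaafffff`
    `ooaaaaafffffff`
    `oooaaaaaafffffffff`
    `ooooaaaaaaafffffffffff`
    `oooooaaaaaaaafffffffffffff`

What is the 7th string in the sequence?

The n-th term is n-1 o's then n+2 a's then 2n+1 f's, where the shown terms are n = 2, 3, 4, 5, 6.
Setting n = 8 gives 7, 10, 17 characters in each block.

oooooooaaaaaaaaaafffffffffffffffff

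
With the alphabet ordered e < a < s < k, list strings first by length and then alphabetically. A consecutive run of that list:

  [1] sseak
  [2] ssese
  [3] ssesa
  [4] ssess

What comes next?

Find the rightmost character of ssess below k, bump it to the next letter, and reset everything to its right to e.

ssesk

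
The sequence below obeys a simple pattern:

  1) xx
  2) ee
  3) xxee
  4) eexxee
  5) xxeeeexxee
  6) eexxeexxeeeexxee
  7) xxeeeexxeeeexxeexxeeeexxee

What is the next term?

eexxeexxeeeexxeexxeeeexxeeeexxeexxeeeexxee

This is a Fibonacci-style word recurrence s(k) = s(k−2)·s(k−1): e.g. xx·ee = xxee.
So term 8 is eexxeexxeeeexxee·xxeeeexxeeeexxeexxeeeexxee.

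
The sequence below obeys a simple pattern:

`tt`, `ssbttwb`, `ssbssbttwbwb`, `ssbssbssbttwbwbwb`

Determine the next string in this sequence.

ssbssbssbssbttwbwbwbwb

s(k+1) = ssb·s(k)·wb, so each term gains ssb as a prefix and wb as a suffix.
One more step from ssbssbssbttwbwbwb gives the answer.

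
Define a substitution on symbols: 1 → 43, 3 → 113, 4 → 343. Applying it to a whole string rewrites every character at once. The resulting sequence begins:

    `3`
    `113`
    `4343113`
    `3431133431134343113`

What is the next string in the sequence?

Rewriting the 19 symbols of 3431133431134343113 one by one yields 113 343 113 43 43 113 113 343 113 43 43 113 343 113 343 113 43 43 113; concatenated:

113343113434311311334311343431133431133431134343113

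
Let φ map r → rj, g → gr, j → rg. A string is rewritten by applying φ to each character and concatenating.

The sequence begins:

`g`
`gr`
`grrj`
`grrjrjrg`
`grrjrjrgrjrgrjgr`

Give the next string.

φ(grrjrjrgrjrgrjgr) expands symbol-by-symbol to gr rj rj rg rj rg rj gr rj rg rj gr rj rg gr rj; joining the 16 pieces gives the next term.

grrjrjrgrjrgrjgrrjrgrjgrrjrggrrj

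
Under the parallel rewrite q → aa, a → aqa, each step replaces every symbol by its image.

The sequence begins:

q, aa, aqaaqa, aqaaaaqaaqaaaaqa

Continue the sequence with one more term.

Rewriting the 16 symbols of aqaaaaqaaqaaaaqa one by one yields aqa aa aqa aqa aqa aqa aa aqa aqa aa aqa aqa aqa aqa aa aqa; concatenated:

aqaaaaqaaqaaqaaqaaaaqaaqaaaaqaaqaaqaaqaaaaqa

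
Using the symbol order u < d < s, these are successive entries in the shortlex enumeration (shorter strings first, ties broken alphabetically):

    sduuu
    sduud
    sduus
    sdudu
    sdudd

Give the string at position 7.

Stepping forward 2 times from sdudd: sdudd → sduds, then the target.

sdusu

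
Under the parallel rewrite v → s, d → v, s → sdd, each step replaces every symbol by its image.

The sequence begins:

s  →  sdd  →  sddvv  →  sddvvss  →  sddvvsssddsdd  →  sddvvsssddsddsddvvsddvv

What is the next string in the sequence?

Rewriting the 23 symbols of sddvvsssddsddsddvvsddvv one by one yields sdd v v s s sdd sdd sdd v v sdd v v sdd v v s s sdd v v s s; concatenated:

sddvvsssddsddsddvvsddvvsddvvsssddvvss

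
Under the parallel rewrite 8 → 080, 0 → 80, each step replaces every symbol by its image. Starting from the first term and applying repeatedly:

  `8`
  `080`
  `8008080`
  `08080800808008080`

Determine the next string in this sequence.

Rewriting the 17 symbols of 08080800808008080 one by one yields 80 080 80 080 80 080 80 80 080 80 080 80 80 080 80 080 80; concatenated:

80080800808008080800808008080800808008080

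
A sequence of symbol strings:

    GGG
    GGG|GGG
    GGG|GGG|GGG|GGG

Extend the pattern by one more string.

Every step duplicates the string with '|' between the halves.
Doubling GGG|GGG|GGG|GGG with '|' between the halves:

GGG|GGG|GGG|GGG|GGG|GGG|GGG|GGG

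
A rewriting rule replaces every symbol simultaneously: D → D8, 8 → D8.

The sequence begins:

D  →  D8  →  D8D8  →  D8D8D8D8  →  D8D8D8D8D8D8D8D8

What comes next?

φ(D8D8D8D8D8D8D8D8) expands symbol-by-symbol to D8 D8 D8 D8 D8 D8 D8 D8 D8 D8 D8 D8 D8 D8 D8 D8; joining the 16 pieces gives the next term.

D8D8D8D8D8D8D8D8D8D8D8D8D8D8D8D8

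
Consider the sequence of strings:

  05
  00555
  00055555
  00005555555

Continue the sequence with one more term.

00000555555555

Each string has the form 0^{n} 5^{2n-1} (n = 1, 2, …).
For the next term, n = 5, so the run lengths are 5, 9.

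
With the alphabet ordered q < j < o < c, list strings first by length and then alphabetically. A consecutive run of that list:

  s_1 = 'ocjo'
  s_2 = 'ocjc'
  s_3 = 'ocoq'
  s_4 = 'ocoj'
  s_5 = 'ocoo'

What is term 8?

occj

Advancing 3 positions from ocoo through ocoo → ococ → occq reaches term 8.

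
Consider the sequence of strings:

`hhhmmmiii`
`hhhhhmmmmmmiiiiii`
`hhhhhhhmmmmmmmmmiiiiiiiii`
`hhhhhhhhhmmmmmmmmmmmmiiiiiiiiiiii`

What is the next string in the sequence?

hhhhhhhhhhhmmmmmmmmmmmmmmmiiiiiiiiiiiiiii

Term n consists of 2n+1 h's, followed by 3n m's, followed by 3n i's (n = 1, 2, …).
For the next term, n = 5, so the run lengths are 11, 15, 15.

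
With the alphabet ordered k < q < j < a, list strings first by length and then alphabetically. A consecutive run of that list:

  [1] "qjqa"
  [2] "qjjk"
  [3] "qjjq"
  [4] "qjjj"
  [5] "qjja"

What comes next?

The successor of qjja increments the rightmost position that isn't already a and resets every position after it to k.

qjak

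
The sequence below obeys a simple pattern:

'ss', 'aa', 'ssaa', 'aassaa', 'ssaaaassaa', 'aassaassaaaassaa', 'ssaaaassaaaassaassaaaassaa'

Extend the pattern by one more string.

aassaassaaaassaassaaaassaaaassaassaaaassaa

From term 3 onward, concatenate the second-to-last term with the last: ss·aa = ssaa, aa·ssaa = aassaa, …
The next term joins aassaassaaaassaa and ssaaaassaaaassaassaaaassaa.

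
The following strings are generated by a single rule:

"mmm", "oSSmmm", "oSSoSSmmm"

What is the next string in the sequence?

Each term is the previous one with oSS prepended.
One more step from oSSoSSmmm gives the answer.

oSSoSSoSSmmm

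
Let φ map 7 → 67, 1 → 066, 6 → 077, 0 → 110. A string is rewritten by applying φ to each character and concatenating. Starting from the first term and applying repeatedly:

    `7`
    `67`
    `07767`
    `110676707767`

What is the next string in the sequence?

0660661100776707767110676707767

Apply φ to 110676707767 symbol by symbol: 1→066, 1→066, 0→110, 6→077, 7→67, 6→077, 7→67, 0→110, 7→67, 7→67, 6→077, 7→67; joined: 066 066 110 077 67 077 67 110 67 67 077 67.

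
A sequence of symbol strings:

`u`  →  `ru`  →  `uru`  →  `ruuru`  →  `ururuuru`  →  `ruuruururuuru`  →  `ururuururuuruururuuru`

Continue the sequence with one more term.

ruuruururuuruururuururuuruururuuru

From term 3 onward, concatenate the second-to-last term with the last: u·ru = uru, ru·uru = ruuru, …
So term 8 is ruuruururuuru·ururuururuuruururuuru.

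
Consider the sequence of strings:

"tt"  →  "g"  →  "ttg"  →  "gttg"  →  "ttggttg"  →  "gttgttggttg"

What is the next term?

ttggttggttgttggttg

From term 3 onward, concatenate the second-to-last term with the last: tt·g = ttg, g·ttg = gttg, …
The next term joins ttggttg and gttgttggttg.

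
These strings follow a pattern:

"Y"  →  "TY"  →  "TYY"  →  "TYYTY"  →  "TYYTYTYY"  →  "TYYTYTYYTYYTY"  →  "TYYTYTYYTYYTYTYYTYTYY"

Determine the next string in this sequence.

Each term (from the third on) is the previous term followed by the one before it: term 3 = TY·Y = TYY.
The next term joins TYYTYTYYTYYTYTYYTYTYY and TYYTYTYYTYYTY.

TYYTYTYYTYYTYTYYTYTYYTYYTYTYYTYYTY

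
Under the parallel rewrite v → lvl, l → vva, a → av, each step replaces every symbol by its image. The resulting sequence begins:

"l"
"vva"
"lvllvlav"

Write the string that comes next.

vvalvlvvavvalvlvvaavlvl

Apply φ to lvllvlav symbol by symbol: l→vva, v→lvl, l→vva, l→vva, v→lvl, l→vva, a→av, v→lvl; joined: vva lvl vva vva lvl vva av lvl.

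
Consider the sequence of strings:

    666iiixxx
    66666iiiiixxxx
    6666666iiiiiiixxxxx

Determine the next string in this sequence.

Each string has the form 6^{2n+1} i^{2n+1} x^{n+2} (n = 1, 2, …).
For the next term, n = 4, so the run lengths are 9, 9, 6.

666666666iiiiiiiiixxxxxx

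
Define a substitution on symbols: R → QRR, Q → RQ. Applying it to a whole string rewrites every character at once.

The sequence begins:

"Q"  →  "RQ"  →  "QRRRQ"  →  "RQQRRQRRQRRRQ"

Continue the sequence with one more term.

Applying the rule to each of the 13 symbols of RQQRRQRRQRRRQ gives the pieces QRR RQ RQ QRR QRR RQ QRR QRR RQ QRR QRR QRR RQ, which concatenate to the answer.

QRRRQRQQRRQRRRQQRRQRRRQQRRQRRQRRRQ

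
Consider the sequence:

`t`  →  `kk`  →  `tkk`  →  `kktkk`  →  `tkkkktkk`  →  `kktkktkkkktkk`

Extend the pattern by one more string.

Each term (from the third on) is the two preceding terms concatenated in order: term 3 = t·kk = tkk.
Continuing: tkkkktkk · kktkktkkkktkk gives term 7.

tkkkktkkkktkktkkkktkk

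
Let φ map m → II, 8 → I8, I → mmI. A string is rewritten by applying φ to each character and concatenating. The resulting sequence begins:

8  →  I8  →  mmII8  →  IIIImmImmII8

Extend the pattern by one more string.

mmImmImmImmIIIIImmIIIIImmImmII8

Rewriting each symbol of IIIImmImmII8: I→mmI, I→mmI, I→mmI, I→mmI, m→II, m→II, I→mmI, m→II, m→II, I→mmI, I→mmI, 8→I8, which concatenates to mmI mmI mmI mmI II II mmI II II mmI mmI I8.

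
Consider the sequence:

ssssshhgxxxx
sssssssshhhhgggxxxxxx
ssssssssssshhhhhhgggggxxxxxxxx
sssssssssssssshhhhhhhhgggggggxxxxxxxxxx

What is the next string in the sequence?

ssssssssssssssssshhhhhhhhhhgggggggggxxxxxxxxxxxx

The n-th term is 3n+2 s's then 2n h's then 2n-1 g's then 2n+2 x's (n = 1, 2, …).
At n = 5 the blocks have lengths 17, 10, 9, 12.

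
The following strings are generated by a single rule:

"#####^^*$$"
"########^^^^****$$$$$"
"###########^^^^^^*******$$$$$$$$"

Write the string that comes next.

Term n consists of 3n+2 #'s, followed by 2n ^'s, followed by 3n-2 *'s, followed by 3n-1 $'s (n = 1, 2, …).
For the next term, n = 4, so the run lengths are 14, 8, 10, 11.

##############^^^^^^^^**********$$$$$$$$$$$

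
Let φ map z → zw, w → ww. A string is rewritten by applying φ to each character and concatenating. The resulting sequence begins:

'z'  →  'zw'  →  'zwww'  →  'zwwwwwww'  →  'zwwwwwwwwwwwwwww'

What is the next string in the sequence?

zwwwwwwwwwwwwwwwwwwwwwwwwwwwwwww

Replace each of the 16 characters of zwwwwwwwwwwwwwww in place — zw ww ww ww ww ww ww ww ww ww ww ww ww ww ww ww — and concatenate.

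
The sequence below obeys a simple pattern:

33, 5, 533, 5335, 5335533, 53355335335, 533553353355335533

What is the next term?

53355335335533553353355335335

From term 3 onward, concatenate the last term with the second-to-last: 5·33 = 533, 533·5 = 5335, …
The next term joins 533553353355335533 and 53355335335.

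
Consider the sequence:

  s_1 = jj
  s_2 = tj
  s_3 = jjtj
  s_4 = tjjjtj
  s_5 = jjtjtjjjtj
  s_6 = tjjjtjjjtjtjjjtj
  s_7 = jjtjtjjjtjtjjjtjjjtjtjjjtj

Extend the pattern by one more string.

From term 3 onward, concatenate the second-to-last term with the last: jj·tj = jjtj, tj·jjtj = tjjjtj, …
The next term joins tjjjtjjjtjtjjjtj and jjtjtjjjtjtjjjtjjjtjtjjjtj.

tjjjtjjjtjtjjjtjjjtjtjjjtjtjjjtjjjtjtjjjtj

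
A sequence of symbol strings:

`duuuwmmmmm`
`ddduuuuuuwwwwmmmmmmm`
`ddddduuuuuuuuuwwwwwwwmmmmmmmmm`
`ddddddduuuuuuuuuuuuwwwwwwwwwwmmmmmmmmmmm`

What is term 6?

ddddddddddduuuuuuuuuuuuuuuuuuwwwwwwwwwwwwwwwwmmmmmmmmmmmmmmm

Reading off run lengths: d runs 1, 3, 5, 7; u runs 3, 6, 9, 12; w runs 1, 4, 7, 10; m runs 5, 7, 9, 11 — each is linear in n (n = 1, 2, …).
At n = 6 the blocks have lengths 11, 18, 16, 15.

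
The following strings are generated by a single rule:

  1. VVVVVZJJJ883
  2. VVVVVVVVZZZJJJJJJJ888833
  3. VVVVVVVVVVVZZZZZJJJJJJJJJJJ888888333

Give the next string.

VVVVVVVVVVVVVVZZZZZZZJJJJJJJJJJJJJJJ888888883333

Reading off run lengths: V runs 5, 8, 11; Z runs 1, 3, 5; J runs 3, 7, 11; 8 runs 2, 4, 6; 3 runs 1, 2, 3 — each is linear in n (n = 1, 2, …).
For the next term, n = 4, so the run lengths are 14, 7, 15, 8, 4.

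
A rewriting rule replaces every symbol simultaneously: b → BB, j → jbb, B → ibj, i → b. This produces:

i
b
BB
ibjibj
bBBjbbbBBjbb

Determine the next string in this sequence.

Rewriting each symbol of bBBjbbbBBjbb: b→BB, B→ibj, B→ibj, j→jbb, b→BB, b→BB, b→BB, B→ibj, B→ibj, j→jbb, b→BB, b→BB, which concatenates to BB ibj ibj jbb BB BB BB ibj ibj jbb BB BB.

BBibjibjjbbBBBBBBibjibjjbbBBBB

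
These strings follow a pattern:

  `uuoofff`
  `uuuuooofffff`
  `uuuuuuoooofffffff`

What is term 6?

Each string has the form u^{2n} o^{n+1} f^{2n+1} (n = 1, 2, …).
At n = 6 the blocks have lengths 12, 7, 13.

uuuuuuuuuuuuooooooofffffffffffff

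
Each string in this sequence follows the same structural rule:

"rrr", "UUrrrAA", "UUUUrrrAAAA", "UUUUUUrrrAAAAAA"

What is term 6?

Every step adds UU to the front and AA to the end of the previous string.
From UUUUUUrrrAAAAAA, 2 further steps: UUUUUUrrrAAAAAA → UUUUUUUUrrrAAAAAAAA → (answer).

UUUUUUUUUUrrrAAAAAAAAAA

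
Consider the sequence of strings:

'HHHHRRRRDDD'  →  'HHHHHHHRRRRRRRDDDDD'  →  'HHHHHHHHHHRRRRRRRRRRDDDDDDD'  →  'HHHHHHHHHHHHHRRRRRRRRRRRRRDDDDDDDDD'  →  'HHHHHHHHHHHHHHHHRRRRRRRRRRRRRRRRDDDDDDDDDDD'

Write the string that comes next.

HHHHHHHHHHHHHHHHHHHRRRRRRRRRRRRRRRRRRRDDDDDDDDDDDDD

The n-th term is 3n+1 H's then 3n+1 R's then 2n+1 D's (n = 1, 2, …).
At n = 6 the blocks have lengths 19, 19, 13.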